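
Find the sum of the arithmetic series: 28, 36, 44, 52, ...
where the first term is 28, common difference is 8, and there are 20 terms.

Sₙ = n/2 × (first + last)
Last term = a + (n-1)d = 28 + (20-1)×8 = 180
S_20 = 20/2 × (28 + 180)
S_20 = 20/2 × 208 = 2080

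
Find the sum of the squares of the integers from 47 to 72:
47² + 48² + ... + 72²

Use ∑_{k=1}^{n} k² = n(n+1)(2n+1)/6, then subtract the first 46 terms.
∑_{k=1}^{72} k² = 72×73×145/6 = 127020
∑_{k=1}^{46} k² = 46×47×93/6 = 33511
∑_{k=47}^{72} k² = 127020 - 33511 = 93509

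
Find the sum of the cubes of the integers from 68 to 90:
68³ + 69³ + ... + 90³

Use ∑_{k=1}^{n} k³ = [n(n+1)/2]², then subtract the first 67 terms.
∑_{k=1}^{90} k³ = [90×91/2]² = 4095² = 16769025
∑_{k=1}^{67} k³ = [67×68/2]² = 2278² = 5189284
∑_{k=68}^{90} k³ = 16769025 - 5189284 = 11579741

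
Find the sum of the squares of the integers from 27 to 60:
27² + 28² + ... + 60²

Use ∑_{k=1}^{n} k² = n(n+1)(2n+1)/6, then subtract the first 26 terms.
∑_{k=1}^{60} k² = 60×61×121/6 = 73810
∑_{k=1}^{26} k² = 26×27×53/6 = 6201
∑_{k=27}^{60} k² = 73810 - 6201 = 67609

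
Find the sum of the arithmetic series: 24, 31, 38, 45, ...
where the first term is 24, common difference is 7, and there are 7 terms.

Sₙ = n/2 × (first + last)
Last term = a + (n-1)d = 24 + (7-1)×7 = 66
S_7 = 7/2 × (24 + 66)
S_7 = 7/2 × 90 = 315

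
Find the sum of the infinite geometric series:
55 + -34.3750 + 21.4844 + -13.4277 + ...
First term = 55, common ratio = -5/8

For |r| < 1, S = a / (1 - r)
S = 55 / (1 - (-5/8))
S = 55 / (13/8)
S = 440/13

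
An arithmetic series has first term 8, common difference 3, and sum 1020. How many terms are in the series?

Using S = n/2 × [2a + (n-1)d]
1020 = n/2 × [2(8) + (n-1)(3)]
1020 = n/2 × [16 + 3n - 3]
2040 = n × [13 + 3n]
3n² + (13)n - 2040 = 0
Discriminant: Δ = (13)² - 4(3)(-2040) = 169 + 24480 = 24649
√Δ = 157
n = [-(13) + √Δ] / (2·3) = (-13 + 157) / 6 = 144 / 6 = 24
(The negative root is discarded since n must be a positive integer.)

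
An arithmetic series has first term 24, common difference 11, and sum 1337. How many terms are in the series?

Using S = n/2 × [2a + (n-1)d]
1337 = n/2 × [2(24) + (n-1)(11)]
1337 = n/2 × [48 + 11n - 11]
2674 = n × [37 + 11n]
11n² + (37)n - 2674 = 0
Discriminant: Δ = (37)² - 4(11)(-2674) = 1369 + 117656 = 119025
√Δ = 345
n = [-(37) + √Δ] / (2·11) = (-37 + 345) / 22 = 308 / 22 = 14
(The negative root is discarded since n must be a positive integer.)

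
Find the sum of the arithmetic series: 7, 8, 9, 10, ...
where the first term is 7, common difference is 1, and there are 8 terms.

Sₙ = n/2 × (first + last)
Last term = a + (n-1)d = 7 + (8-1)×1 = 14
S_8 = 8/2 × (7 + 14)
S_8 = 8/2 × 21 = 84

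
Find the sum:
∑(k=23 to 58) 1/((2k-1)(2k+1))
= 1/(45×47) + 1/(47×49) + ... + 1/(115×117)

Partial fractions: 1/((2k-1)(2k+1)) = (1/2)[1/(2k-1) - 1/(2k+1)]
The series telescopes:
= (1/2)[1/45 - 1/117]
= 4/585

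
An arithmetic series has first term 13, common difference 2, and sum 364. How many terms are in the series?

Using S = n/2 × [2a + (n-1)d]
364 = n/2 × [2(13) + (n-1)(2)]
364 = n/2 × [26 + 2n - 2]
728 = n × [24 + 2n]
2n² + (24)n - 728 = 0
Discriminant: Δ = (24)² - 4(2)(-728) = 576 + 5824 = 6400
√Δ = 80
n = [-(24) + √Δ] / (2·2) = (-24 + 80) / 4 = 56 / 4 = 14
(The negative root is discarded since n must be a positive integer.)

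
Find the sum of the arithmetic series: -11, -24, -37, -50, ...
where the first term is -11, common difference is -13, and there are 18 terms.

Sₙ = n/2 × (first + last)
Last term = a + (n-1)d = -11 + (18-1)×(-13) = -232
S_18 = 18/2 × (-11 + (-232))
S_18 = 18/2 × (-243) = -2187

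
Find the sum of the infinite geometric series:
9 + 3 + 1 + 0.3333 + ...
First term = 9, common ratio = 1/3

For |r| < 1, S = a / (1 - r)
S = 9 / (1 - (1/3))
S = 9 / (2/3)
S = 27/2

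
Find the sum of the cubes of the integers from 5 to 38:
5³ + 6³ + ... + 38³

Use ∑_{k=1}^{n} k³ = [n(n+1)/2]², then subtract the first 4 terms.
∑_{k=1}^{38} k³ = [38×39/2]² = 741² = 549081
∑_{k=1}^{4} k³ = [4×5/2]² = 10² = 100
∑_{k=5}^{38} k³ = 549081 - 100 = 548981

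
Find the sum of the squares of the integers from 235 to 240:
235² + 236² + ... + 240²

Use ∑_{k=1}^{n} k² = n(n+1)(2n+1)/6, then subtract the first 234 terms.
∑_{k=1}^{240} k² = 240×241×481/6 = 4636840
∑_{k=1}^{234} k² = 234×235×469/6 = 4298385
∑_{k=235}^{240} k² = 4636840 - 4298385 = 338455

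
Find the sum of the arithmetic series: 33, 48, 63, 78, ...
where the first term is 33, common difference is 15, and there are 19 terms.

Sₙ = n/2 × (first + last)
Last term = a + (n-1)d = 33 + (19-1)×15 = 303
S_19 = 19/2 × (33 + 303)
S_19 = 19/2 × 336 = 3192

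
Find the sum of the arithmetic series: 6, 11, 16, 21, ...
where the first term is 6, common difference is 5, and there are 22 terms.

Sₙ = n/2 × (first + last)
Last term = a + (n-1)d = 6 + (22-1)×5 = 111
S_22 = 22/2 × (6 + 111)
S_22 = 22/2 × 117 = 1287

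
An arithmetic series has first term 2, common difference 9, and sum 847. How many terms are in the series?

Using S = n/2 × [2a + (n-1)d]
847 = n/2 × [2(2) + (n-1)(9)]
847 = n/2 × [4 + 9n - 9]
1694 = n × [-5 + 9n]
9n² + (-5)n - 1694 = 0
Discriminant: Δ = (-5)² - 4(9)(-1694) = 25 + 60984 = 61009
√Δ = 247
n = [-(-5) + √Δ] / (2·9) = (5 + 247) / 18 = 252 / 18 = 14
(The negative root is discarded since n must be a positive integer.)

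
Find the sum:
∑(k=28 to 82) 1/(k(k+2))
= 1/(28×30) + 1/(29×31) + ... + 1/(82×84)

Partial fractions: 1/(k(k+2)) = (1/2)[1/k - 1/(k+2)]
Telescoping leaves the first two and last two terms:
= (1/2)[1/28 + 1/29 - 1/83 - 1/84]
= 4675/202188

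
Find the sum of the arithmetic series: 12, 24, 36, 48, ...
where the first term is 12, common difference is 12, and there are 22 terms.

Sₙ = n/2 × (first + last)
Last term = a + (n-1)d = 12 + (22-1)×12 = 264
S_22 = 22/2 × (12 + 264)
S_22 = 22/2 × 276 = 3036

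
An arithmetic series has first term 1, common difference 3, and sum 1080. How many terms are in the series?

Using S = n/2 × [2a + (n-1)d]
1080 = n/2 × [2(1) + (n-1)(3)]
1080 = n/2 × [2 + 3n - 3]
2160 = n × [-1 + 3n]
3n² + (-1)n - 2160 = 0
Discriminant: Δ = (-1)² - 4(3)(-2160) = 1 + 25920 = 25921
√Δ = 161
n = [-(-1) + √Δ] / (2·3) = (1 + 161) / 6 = 162 / 6 = 27
(The negative root is discarded since n must be a positive integer.)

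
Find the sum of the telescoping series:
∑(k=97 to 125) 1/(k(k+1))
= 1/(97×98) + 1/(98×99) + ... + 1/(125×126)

Partial fractions: 1/(k(k+1)) = 1/k - 1/(k+1)
The series telescopes:
= (1/97 - 1/98) + (1/98 - 1/99) + ... + (1/125 - 1/126)
= 1/97 - 1/126
= 29/12222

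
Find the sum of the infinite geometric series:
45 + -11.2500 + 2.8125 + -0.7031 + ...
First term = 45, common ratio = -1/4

For |r| < 1, S = a / (1 - r)
S = 45 / (1 - (-1/4))
S = 45 / (5/4)
S = 36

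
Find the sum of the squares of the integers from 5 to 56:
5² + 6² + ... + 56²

Use ∑_{k=1}^{n} k² = n(n+1)(2n+1)/6, then subtract the first 4 terms.
∑_{k=1}^{56} k² = 56×57×113/6 = 60116
∑_{k=1}^{4} k² = 4×5×9/6 = 30
∑_{k=5}^{56} k² = 60116 - 30 = 60086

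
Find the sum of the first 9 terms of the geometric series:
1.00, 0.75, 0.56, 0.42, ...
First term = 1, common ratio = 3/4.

Sₙ = a(1 - rⁿ) / (1 - r)
S_9 = 1(1 - (3/4)^9) / (1 - (3/4))
S_9 = 1(1 - (19683/262144)) / (1/4)
S_9 = 242461/65536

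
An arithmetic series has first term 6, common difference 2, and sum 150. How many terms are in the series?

Using S = n/2 × [2a + (n-1)d]
150 = n/2 × [2(6) + (n-1)(2)]
150 = n/2 × [12 + 2n - 2]
300 = n × [10 + 2n]
2n² + (10)n - 300 = 0
Discriminant: Δ = (10)² - 4(2)(-300) = 100 + 2400 = 2500
√Δ = 50
n = [-(10) + √Δ] / (2·2) = (-10 + 50) / 4 = 40 / 4 = 10
(The negative root is discarded since n must be a positive integer.)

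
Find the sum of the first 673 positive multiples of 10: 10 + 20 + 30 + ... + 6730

Factor out 10: = 10(1 + 2 + ... + 673) = 10 × n(n+1)/2
= 10 × 673×674/2
= 10 × 226801
= 2268010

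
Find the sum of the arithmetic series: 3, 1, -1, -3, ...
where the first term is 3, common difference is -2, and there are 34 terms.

Sₙ = n/2 × (first + last)
Last term = a + (n-1)d = 3 + (34-1)×(-2) = -63
S_34 = 34/2 × (3 + (-63))
S_34 = 34/2 × (-60) = -1020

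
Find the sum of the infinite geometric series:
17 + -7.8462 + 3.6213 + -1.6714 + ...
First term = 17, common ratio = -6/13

For |r| < 1, S = a / (1 - r)
S = 17 / (1 - (-6/13))
S = 17 / (19/13)
S = 221/19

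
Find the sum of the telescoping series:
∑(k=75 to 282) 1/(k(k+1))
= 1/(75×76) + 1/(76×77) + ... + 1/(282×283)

Partial fractions: 1/(k(k+1)) = 1/k - 1/(k+1)
The series telescopes:
= (1/75 - 1/76) + (1/76 - 1/77) + ... + (1/282 - 1/283)
= 1/75 - 1/283
= 208/21225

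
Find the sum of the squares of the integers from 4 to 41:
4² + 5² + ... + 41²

Use ∑_{k=1}^{n} k² = n(n+1)(2n+1)/6, then subtract the first 3 terms.
∑_{k=1}^{41} k² = 41×42×83/6 = 23821
∑_{k=1}^{3} k² = 3×4×7/6 = 14
∑_{k=4}^{41} k² = 23821 - 14 = 23807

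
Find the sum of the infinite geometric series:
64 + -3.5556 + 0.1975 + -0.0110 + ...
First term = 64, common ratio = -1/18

For |r| < 1, S = a / (1 - r)
S = 64 / (1 - (-1/18))
S = 64 / (19/18)
S = 1152/19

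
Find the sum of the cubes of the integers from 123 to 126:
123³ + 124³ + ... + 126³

Use ∑_{k=1}^{n} k³ = [n(n+1)/2]², then subtract the first 122 terms.
∑_{k=1}^{126} k³ = [126×127/2]² = 8001² = 64016001
∑_{k=1}^{122} k³ = [122×123/2]² = 7503² = 56295009
∑_{k=123}^{126} k³ = 64016001 - 56295009 = 7720992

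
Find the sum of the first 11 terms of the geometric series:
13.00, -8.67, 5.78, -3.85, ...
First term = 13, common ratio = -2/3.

Sₙ = a(1 - rⁿ) / (1 - r)
S_11 = 13(1 - (-2/3)^11) / (1 - (-2/3))
S_11 = 13(1 - (-2048/177147)) / (5/3)
S_11 = 465907/59049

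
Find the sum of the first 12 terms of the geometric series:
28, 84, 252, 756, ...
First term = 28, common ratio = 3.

Sₙ = a(1 - rⁿ) / (1 - r)
S_12 = 28(1 - 3^12) / (1 - 3)
S_12 = 28(1 - 531441) / (-2)
S_12 = 7440160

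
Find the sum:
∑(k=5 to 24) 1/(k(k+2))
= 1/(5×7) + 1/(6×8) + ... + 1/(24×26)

Partial fractions: 1/(k(k+2)) = (1/2)[1/k - 1/(k+2)]
Telescoping leaves the first two and last two terms:
= (1/2)[1/5 + 1/6 - 1/25 - 1/26]
= 281/1950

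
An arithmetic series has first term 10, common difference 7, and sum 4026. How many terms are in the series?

Using S = n/2 × [2a + (n-1)d]
4026 = n/2 × [2(10) + (n-1)(7)]
4026 = n/2 × [20 + 7n - 7]
8052 = n × [13 + 7n]
7n² + (13)n - 8052 = 0
Discriminant: Δ = (13)² - 4(7)(-8052) = 169 + 225456 = 225625
√Δ = 475
n = [-(13) + √Δ] / (2·7) = (-13 + 475) / 14 = 462 / 14 = 33
(The negative root is discarded since n must be a positive integer.)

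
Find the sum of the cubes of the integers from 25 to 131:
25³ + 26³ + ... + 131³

Use ∑_{k=1}^{n} k³ = [n(n+1)/2]², then subtract the first 24 terms.
∑_{k=1}^{131} k³ = [131×132/2]² = 8646² = 74753316
∑_{k=1}^{24} k³ = [24×25/2]² = 300² = 90000
∑_{k=25}^{131} k³ = 74753316 - 90000 = 74663316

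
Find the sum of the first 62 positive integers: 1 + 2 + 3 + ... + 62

Formula: ∑k = n(n+1)/2
= 62×63/2
= 3906/2
= 1953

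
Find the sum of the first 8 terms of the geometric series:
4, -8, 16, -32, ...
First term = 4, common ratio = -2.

Sₙ = a(1 - rⁿ) / (1 - r)
S_8 = 4(1 - (-2)^8) / (1 - (-2))
S_8 = 4(1 - 256) / (3)
S_8 = -340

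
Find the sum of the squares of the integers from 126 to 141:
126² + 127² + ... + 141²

Use ∑_{k=1}^{n} k² = n(n+1)(2n+1)/6, then subtract the first 125 terms.
∑_{k=1}^{141} k² = 141×142×283/6 = 944371
∑_{k=1}^{125} k² = 125×126×251/6 = 658875
∑_{k=126}^{141} k² = 944371 - 658875 = 285496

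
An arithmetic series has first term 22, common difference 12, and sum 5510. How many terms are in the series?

Using S = n/2 × [2a + (n-1)d]
5510 = n/2 × [2(22) + (n-1)(12)]
5510 = n/2 × [44 + 12n - 12]
11020 = n × [32 + 12n]
12n² + (32)n - 11020 = 0
Discriminant: Δ = (32)² - 4(12)(-11020) = 1024 + 528960 = 529984
√Δ = 728
n = [-(32) + √Δ] / (2·12) = (-32 + 728) / 24 = 696 / 24 = 29
(The negative root is discarded since n must be a positive integer.)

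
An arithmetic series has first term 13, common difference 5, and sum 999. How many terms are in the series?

Using S = n/2 × [2a + (n-1)d]
999 = n/2 × [2(13) + (n-1)(5)]
999 = n/2 × [26 + 5n - 5]
1998 = n × [21 + 5n]
5n² + (21)n - 1998 = 0
Discriminant: Δ = (21)² - 4(5)(-1998) = 441 + 39960 = 40401
√Δ = 201
n = [-(21) + √Δ] / (2·5) = (-21 + 201) / 10 = 180 / 10 = 18
(The negative root is discarded since n must be a positive integer.)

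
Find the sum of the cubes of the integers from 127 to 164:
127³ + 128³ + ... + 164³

Use ∑_{k=1}^{n} k³ = [n(n+1)/2]², then subtract the first 126 terms.
∑_{k=1}^{164} k³ = [164×165/2]² = 13530² = 183060900
∑_{k=1}^{126} k³ = [126×127/2]² = 8001² = 64016001
∑_{k=127}^{164} k³ = 183060900 - 64016001 = 119044899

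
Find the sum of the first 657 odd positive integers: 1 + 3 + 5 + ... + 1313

Sum of first n odd numbers = n²
= 657²
= 431649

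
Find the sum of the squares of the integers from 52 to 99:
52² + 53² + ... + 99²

Use ∑_{k=1}^{n} k² = n(n+1)(2n+1)/6, then subtract the first 51 terms.
∑_{k=1}^{99} k² = 99×100×199/6 = 328350
∑_{k=1}^{51} k² = 51×52×103/6 = 45526
∑_{k=52}^{99} k² = 328350 - 45526 = 282824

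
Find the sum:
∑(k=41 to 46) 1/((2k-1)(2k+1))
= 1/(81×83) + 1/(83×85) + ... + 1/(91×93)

Partial fractions: 1/((2k-1)(2k+1)) = (1/2)[1/(2k-1) - 1/(2k+1)]
The series telescopes:
= (1/2)[1/81 - 1/93]
= 2/2511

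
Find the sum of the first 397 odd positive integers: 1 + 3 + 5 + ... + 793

Sum of first n odd numbers = n²
= 397²
= 157609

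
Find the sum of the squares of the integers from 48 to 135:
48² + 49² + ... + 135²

Use ∑_{k=1}^{n} k² = n(n+1)(2n+1)/6, then subtract the first 47 terms.
∑_{k=1}^{135} k² = 135×136×271/6 = 829260
∑_{k=1}^{47} k² = 47×48×95/6 = 35720
∑_{k=48}^{135} k² = 829260 - 35720 = 793540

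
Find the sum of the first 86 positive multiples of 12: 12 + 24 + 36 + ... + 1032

Factor out 12: = 12(1 + 2 + ... + 86) = 12 × n(n+1)/2
= 12 × 86×87/2
= 12 × 3741
= 44892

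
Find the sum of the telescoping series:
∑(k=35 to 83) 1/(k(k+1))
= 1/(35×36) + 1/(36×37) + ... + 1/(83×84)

Partial fractions: 1/(k(k+1)) = 1/k - 1/(k+1)
The series telescopes:
= (1/35 - 1/36) + (1/36 - 1/37) + ... + (1/83 - 1/84)
= 1/35 - 1/84
= 1/60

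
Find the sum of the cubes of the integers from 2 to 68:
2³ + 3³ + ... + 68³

Use ∑_{k=1}^{n} k³ = [n(n+1)/2]², then subtract the first 1 terms.
∑_{k=1}^{68} k³ = [68×69/2]² = 2346² = 5503716
∑_{k=1}^{1} k³ = [1×2/2]² = 1² = 1
∑_{k=2}^{68} k³ = 5503716 - 1 = 5503715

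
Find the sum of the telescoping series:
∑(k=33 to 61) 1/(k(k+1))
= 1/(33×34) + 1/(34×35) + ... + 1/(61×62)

Partial fractions: 1/(k(k+1)) = 1/k - 1/(k+1)
The series telescopes:
= (1/33 - 1/34) + (1/34 - 1/35) + ... + (1/61 - 1/62)
= 1/33 - 1/62
= 29/2046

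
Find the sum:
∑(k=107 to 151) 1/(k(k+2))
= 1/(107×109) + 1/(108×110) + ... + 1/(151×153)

Partial fractions: 1/(k(k+2)) = (1/2)[1/k - 1/(k+2)]
Telescoping leaves the first two and last two terms:
= (1/2)[1/107 + 1/108 - 1/152 - 1/153]
= 40985/14930352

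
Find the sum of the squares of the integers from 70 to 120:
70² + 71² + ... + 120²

Use ∑_{k=1}^{n} k² = n(n+1)(2n+1)/6, then subtract the first 69 terms.
∑_{k=1}^{120} k² = 120×121×241/6 = 583220
∑_{k=1}^{69} k² = 69×70×139/6 = 111895
∑_{k=70}^{120} k² = 583220 - 111895 = 471325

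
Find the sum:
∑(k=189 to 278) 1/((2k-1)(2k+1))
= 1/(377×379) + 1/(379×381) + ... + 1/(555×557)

Partial fractions: 1/((2k-1)(2k+1)) = (1/2)[1/(2k-1) - 1/(2k+1)]
The series telescopes:
= (1/2)[1/377 - 1/557]
= 90/209989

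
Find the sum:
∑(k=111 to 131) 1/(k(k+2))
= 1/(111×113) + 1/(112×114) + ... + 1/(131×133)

Partial fractions: 1/(k(k+2)) = (1/2)[1/k - 1/(k+2)]
Telescoping leaves the first two and last two terms:
= (1/2)[1/111 + 1/112 - 1/132 - 1/133]
= 7387/5196576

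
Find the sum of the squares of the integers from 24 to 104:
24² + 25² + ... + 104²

Use ∑_{k=1}^{n} k² = n(n+1)(2n+1)/6, then subtract the first 23 terms.
∑_{k=1}^{104} k² = 104×105×209/6 = 380380
∑_{k=1}^{23} k² = 23×24×47/6 = 4324
∑_{k=24}^{104} k² = 380380 - 4324 = 376056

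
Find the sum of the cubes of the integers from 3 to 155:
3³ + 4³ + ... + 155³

Use ∑_{k=1}^{n} k³ = [n(n+1)/2]², then subtract the first 2 terms.
∑_{k=1}^{155} k³ = [155×156/2]² = 12090² = 146168100
∑_{k=1}^{2} k³ = [2×3/2]² = 3² = 9
∑_{k=3}^{155} k³ = 146168100 - 9 = 146168091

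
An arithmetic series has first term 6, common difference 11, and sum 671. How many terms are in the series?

Using S = n/2 × [2a + (n-1)d]
671 = n/2 × [2(6) + (n-1)(11)]
671 = n/2 × [12 + 11n - 11]
1342 = n × [1 + 11n]
11n² + (1)n - 1342 = 0
Discriminant: Δ = (1)² - 4(11)(-1342) = 1 + 59048 = 59049
√Δ = 243
n = [-(1) + √Δ] / (2·11) = (-1 + 243) / 22 = 242 / 22 = 11
(The negative root is discarded since n must be a positive integer.)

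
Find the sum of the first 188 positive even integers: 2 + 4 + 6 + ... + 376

Sum of first n even numbers = n(n+1)
= 188×189
= 35532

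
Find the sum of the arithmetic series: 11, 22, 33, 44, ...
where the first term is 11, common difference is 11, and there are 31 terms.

Sₙ = n/2 × (first + last)
Last term = a + (n-1)d = 11 + (31-1)×11 = 341
S_31 = 31/2 × (11 + 341)
S_31 = 31/2 × 352 = 5456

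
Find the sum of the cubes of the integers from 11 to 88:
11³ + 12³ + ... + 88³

Use ∑_{k=1}^{n} k³ = [n(n+1)/2]², then subtract the first 10 terms.
∑_{k=1}^{88} k³ = [88×89/2]² = 3916² = 15335056
∑_{k=1}^{10} k³ = [10×11/2]² = 55² = 3025
∑_{k=11}^{88} k³ = 15335056 - 3025 = 15332031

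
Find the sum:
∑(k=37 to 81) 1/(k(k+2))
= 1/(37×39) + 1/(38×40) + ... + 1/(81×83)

Partial fractions: 1/(k(k+2)) = (1/2)[1/k - 1/(k+2)]
Telescoping leaves the first two and last two terms:
= (1/2)[1/37 + 1/38 - 1/82 - 1/83]
= 69615/4784618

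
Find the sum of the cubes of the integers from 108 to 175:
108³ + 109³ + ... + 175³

Use ∑_{k=1}^{n} k³ = [n(n+1)/2]², then subtract the first 107 terms.
∑_{k=1}^{175} k³ = [175×176/2]² = 15400² = 237160000
∑_{k=1}^{107} k³ = [107×108/2]² = 5778² = 33385284
∑_{k=108}^{175} k³ = 237160000 - 33385284 = 203774716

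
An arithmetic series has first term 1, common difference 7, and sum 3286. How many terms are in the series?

Using S = n/2 × [2a + (n-1)d]
3286 = n/2 × [2(1) + (n-1)(7)]
3286 = n/2 × [2 + 7n - 7]
6572 = n × [-5 + 7n]
7n² + (-5)n - 6572 = 0
Discriminant: Δ = (-5)² - 4(7)(-6572) = 25 + 184016 = 184041
√Δ = 429
n = [-(-5) + √Δ] / (2·7) = (5 + 429) / 14 = 434 / 14 = 31
(The negative root is discarded since n must be a positive integer.)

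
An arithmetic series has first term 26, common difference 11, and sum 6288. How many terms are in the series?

Using S = n/2 × [2a + (n-1)d]
6288 = n/2 × [2(26) + (n-1)(11)]
6288 = n/2 × [52 + 11n - 11]
12576 = n × [41 + 11n]
11n² + (41)n - 12576 = 0
Discriminant: Δ = (41)² - 4(11)(-12576) = 1681 + 553344 = 555025
√Δ = 745
n = [-(41) + √Δ] / (2·11) = (-41 + 745) / 22 = 704 / 22 = 32
(The negative root is discarded since n must be a positive integer.)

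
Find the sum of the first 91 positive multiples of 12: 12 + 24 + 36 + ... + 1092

Factor out 12: = 12(1 + 2 + ... + 91) = 12 × n(n+1)/2
= 12 × 91×92/2
= 12 × 4186
= 50232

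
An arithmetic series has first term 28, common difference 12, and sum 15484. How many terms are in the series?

Using S = n/2 × [2a + (n-1)d]
15484 = n/2 × [2(28) + (n-1)(12)]
15484 = n/2 × [56 + 12n - 12]
30968 = n × [44 + 12n]
12n² + (44)n - 30968 = 0
Discriminant: Δ = (44)² - 4(12)(-30968) = 1936 + 1486464 = 1488400
√Δ = 1220
n = [-(44) + √Δ] / (2·12) = (-44 + 1220) / 24 = 1176 / 24 = 49
(The negative root is discarded since n must be a positive integer.)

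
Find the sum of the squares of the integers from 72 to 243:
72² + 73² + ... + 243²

Use ∑_{k=1}^{n} k² = n(n+1)(2n+1)/6, then subtract the first 71 terms.
∑_{k=1}^{243} k² = 243×244×487/6 = 4812534
∑_{k=1}^{71} k² = 71×72×143/6 = 121836
∑_{k=72}^{243} k² = 4812534 - 121836 = 4690698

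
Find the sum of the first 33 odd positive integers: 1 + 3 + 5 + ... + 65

Sum of first n odd numbers = n²
= 33²
= 1089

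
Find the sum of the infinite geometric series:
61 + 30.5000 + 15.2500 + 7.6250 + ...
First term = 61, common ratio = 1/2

For |r| < 1, S = a / (1 - r)
S = 61 / (1 - (1/2))
S = 61 / (1/2)
S = 122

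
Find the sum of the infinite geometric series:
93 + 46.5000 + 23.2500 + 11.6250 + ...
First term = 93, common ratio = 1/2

For |r| < 1, S = a / (1 - r)
S = 93 / (1 - (1/2))
S = 93 / (1/2)
S = 186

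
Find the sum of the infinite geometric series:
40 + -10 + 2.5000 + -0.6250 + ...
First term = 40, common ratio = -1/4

For |r| < 1, S = a / (1 - r)
S = 40 / (1 - (-1/4))
S = 40 / (5/4)
S = 32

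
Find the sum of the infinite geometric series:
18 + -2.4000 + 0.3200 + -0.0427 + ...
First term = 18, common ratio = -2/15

For |r| < 1, S = a / (1 - r)
S = 18 / (1 - (-2/15))
S = 18 / (17/15)
S = 270/17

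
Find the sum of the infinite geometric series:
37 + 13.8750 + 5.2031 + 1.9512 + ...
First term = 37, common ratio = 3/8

For |r| < 1, S = a / (1 - r)
S = 37 / (1 - (3/8))
S = 37 / (5/8)
S = 296/5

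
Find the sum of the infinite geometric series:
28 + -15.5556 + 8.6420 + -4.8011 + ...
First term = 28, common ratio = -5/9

For |r| < 1, S = a / (1 - r)
S = 28 / (1 - (-5/9))
S = 28 / (14/9)
S = 18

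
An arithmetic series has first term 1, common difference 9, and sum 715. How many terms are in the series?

Using S = n/2 × [2a + (n-1)d]
715 = n/2 × [2(1) + (n-1)(9)]
715 = n/2 × [2 + 9n - 9]
1430 = n × [-7 + 9n]
9n² + (-7)n - 1430 = 0
Discriminant: Δ = (-7)² - 4(9)(-1430) = 49 + 51480 = 51529
√Δ = 227
n = [-(-7) + √Δ] / (2·9) = (7 + 227) / 18 = 234 / 18 = 13
(The negative root is discarded since n must be a positive integer.)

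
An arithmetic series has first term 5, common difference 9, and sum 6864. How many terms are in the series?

Using S = n/2 × [2a + (n-1)d]
6864 = n/2 × [2(5) + (n-1)(9)]
6864 = n/2 × [10 + 9n - 9]
13728 = n × [1 + 9n]
9n² + (1)n - 13728 = 0
Discriminant: Δ = (1)² - 4(9)(-13728) = 1 + 494208 = 494209
√Δ = 703
n = [-(1) + √Δ] / (2·9) = (-1 + 703) / 18 = 702 / 18 = 39
(The negative root is discarded since n must be a positive integer.)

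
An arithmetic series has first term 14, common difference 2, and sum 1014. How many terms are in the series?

Using S = n/2 × [2a + (n-1)d]
1014 = n/2 × [2(14) + (n-1)(2)]
1014 = n/2 × [28 + 2n - 2]
2028 = n × [26 + 2n]
2n² + (26)n - 2028 = 0
Discriminant: Δ = (26)² - 4(2)(-2028) = 676 + 16224 = 16900
√Δ = 130
n = [-(26) + √Δ] / (2·2) = (-26 + 130) / 4 = 104 / 4 = 26
(The negative root is discarded since n must be a positive integer.)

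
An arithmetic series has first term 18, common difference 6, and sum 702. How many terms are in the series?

Using S = n/2 × [2a + (n-1)d]
702 = n/2 × [2(18) + (n-1)(6)]
702 = n/2 × [36 + 6n - 6]
1404 = n × [30 + 6n]
6n² + (30)n - 1404 = 0
Discriminant: Δ = (30)² - 4(6)(-1404) = 900 + 33696 = 34596
√Δ = 186
n = [-(30) + √Δ] / (2·6) = (-30 + 186) / 12 = 156 / 12 = 13
(The negative root is discarded since n must be a positive integer.)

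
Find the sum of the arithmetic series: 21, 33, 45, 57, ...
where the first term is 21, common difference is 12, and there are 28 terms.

Sₙ = n/2 × (first + last)
Last term = a + (n-1)d = 21 + (28-1)×12 = 345
S_28 = 28/2 × (21 + 345)
S_28 = 28/2 × 366 = 5124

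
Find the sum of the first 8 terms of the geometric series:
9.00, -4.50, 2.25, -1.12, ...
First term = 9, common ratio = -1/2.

Sₙ = a(1 - rⁿ) / (1 - r)
S_8 = 9(1 - (-1/2)^8) / (1 - (-1/2))
S_8 = 9(1 - (1/256)) / (3/2)
S_8 = 765/128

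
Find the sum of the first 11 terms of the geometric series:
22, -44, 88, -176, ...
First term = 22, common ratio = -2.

Sₙ = a(1 - rⁿ) / (1 - r)
S_11 = 22(1 - (-2)^11) / (1 - (-2))
S_11 = 22(1 - (-2048)) / (3)
S_11 = 15026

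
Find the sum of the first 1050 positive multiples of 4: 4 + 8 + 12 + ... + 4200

Factor out 4: = 4(1 + 2 + ... + 1050) = 4 × n(n+1)/2
= 4 × 1050×1051/2
= 4 × 551775
= 2207100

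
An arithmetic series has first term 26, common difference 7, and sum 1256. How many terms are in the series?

Using S = n/2 × [2a + (n-1)d]
1256 = n/2 × [2(26) + (n-1)(7)]
1256 = n/2 × [52 + 7n - 7]
2512 = n × [45 + 7n]
7n² + (45)n - 2512 = 0
Discriminant: Δ = (45)² - 4(7)(-2512) = 2025 + 70336 = 72361
√Δ = 269
n = [-(45) + √Δ] / (2·7) = (-45 + 269) / 14 = 224 / 14 = 16
(The negative root is discarded since n must be a positive integer.)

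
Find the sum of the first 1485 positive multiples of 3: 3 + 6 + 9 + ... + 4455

Factor out 3: = 3(1 + 2 + ... + 1485) = 3 × n(n+1)/2
= 3 × 1485×1486/2
= 3 × 1103355
= 3310065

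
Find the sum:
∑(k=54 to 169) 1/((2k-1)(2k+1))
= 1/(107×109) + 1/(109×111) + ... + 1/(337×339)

Partial fractions: 1/((2k-1)(2k+1)) = (1/2)[1/(2k-1) - 1/(2k+1)]
The series telescopes:
= (1/2)[1/107 - 1/339]
= 116/36273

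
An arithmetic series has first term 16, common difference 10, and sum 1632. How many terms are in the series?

Using S = n/2 × [2a + (n-1)d]
1632 = n/2 × [2(16) + (n-1)(10)]
1632 = n/2 × [32 + 10n - 10]
3264 = n × [22 + 10n]
10n² + (22)n - 3264 = 0
Discriminant: Δ = (22)² - 4(10)(-3264) = 484 + 130560 = 131044
√Δ = 362
n = [-(22) + √Δ] / (2·10) = (-22 + 362) / 20 = 340 / 20 = 17
(The negative root is discarded since n must be a positive integer.)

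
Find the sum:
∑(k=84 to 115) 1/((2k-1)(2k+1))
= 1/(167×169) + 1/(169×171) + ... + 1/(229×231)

Partial fractions: 1/((2k-1)(2k+1)) = (1/2)[1/(2k-1) - 1/(2k+1)]
The series telescopes:
= (1/2)[1/167 - 1/231]
= 32/38577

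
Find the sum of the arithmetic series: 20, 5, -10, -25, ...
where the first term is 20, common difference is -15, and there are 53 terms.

Sₙ = n/2 × (first + last)
Last term = a + (n-1)d = 20 + (53-1)×(-15) = -760
S_53 = 53/2 × (20 + (-760))
S_53 = 53/2 × (-740) = -19610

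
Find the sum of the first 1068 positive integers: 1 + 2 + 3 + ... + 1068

Formula: ∑k = n(n+1)/2
= 1068×1069/2
= 1141692/2
= 570846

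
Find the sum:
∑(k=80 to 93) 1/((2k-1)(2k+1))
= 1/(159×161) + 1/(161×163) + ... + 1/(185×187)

Partial fractions: 1/((2k-1)(2k+1)) = (1/2)[1/(2k-1) - 1/(2k+1)]
The series telescopes:
= (1/2)[1/159 - 1/187]
= 14/29733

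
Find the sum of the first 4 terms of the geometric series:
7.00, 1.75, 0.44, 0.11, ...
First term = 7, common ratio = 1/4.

Sₙ = a(1 - rⁿ) / (1 - r)
S_4 = 7(1 - (1/4)^4) / (1 - (1/4))
S_4 = 7(1 - (1/256)) / (3/4)
S_4 = 595/64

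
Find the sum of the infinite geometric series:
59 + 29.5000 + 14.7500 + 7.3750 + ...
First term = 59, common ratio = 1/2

For |r| < 1, S = a / (1 - r)
S = 59 / (1 - (1/2))
S = 59 / (1/2)
S = 118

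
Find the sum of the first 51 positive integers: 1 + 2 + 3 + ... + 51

Formula: ∑k = n(n+1)/2
= 51×52/2
= 2652/2
= 1326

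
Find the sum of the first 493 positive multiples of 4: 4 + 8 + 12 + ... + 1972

Factor out 4: = 4(1 + 2 + ... + 493) = 4 × n(n+1)/2
= 4 × 493×494/2
= 4 × 121771
= 487084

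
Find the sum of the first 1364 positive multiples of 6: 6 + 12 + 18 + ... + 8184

Factor out 6: = 6(1 + 2 + ... + 1364) = 6 × n(n+1)/2
= 6 × 1364×1365/2
= 6 × 930930
= 5585580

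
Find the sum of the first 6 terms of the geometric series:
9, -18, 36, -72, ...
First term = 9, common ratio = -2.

Sₙ = a(1 - rⁿ) / (1 - r)
S_6 = 9(1 - (-2)^6) / (1 - (-2))
S_6 = 9(1 - 64) / (3)
S_6 = -189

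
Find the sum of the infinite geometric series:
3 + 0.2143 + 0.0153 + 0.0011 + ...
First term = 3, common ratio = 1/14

For |r| < 1, S = a / (1 - r)
S = 3 / (1 - (1/14))
S = 3 / (13/14)
S = 42/13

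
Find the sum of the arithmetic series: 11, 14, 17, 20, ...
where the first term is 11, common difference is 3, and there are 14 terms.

Sₙ = n/2 × (first + last)
Last term = a + (n-1)d = 11 + (14-1)×3 = 50
S_14 = 14/2 × (11 + 50)
S_14 = 14/2 × 61 = 427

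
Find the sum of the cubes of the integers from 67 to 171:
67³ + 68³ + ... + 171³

Use ∑_{k=1}^{n} k³ = [n(n+1)/2]², then subtract the first 66 terms.
∑_{k=1}^{171} k³ = [171×172/2]² = 14706² = 216266436
∑_{k=1}^{66} k³ = [66×67/2]² = 2211² = 4888521
∑_{k=67}^{171} k³ = 216266436 - 4888521 = 211377915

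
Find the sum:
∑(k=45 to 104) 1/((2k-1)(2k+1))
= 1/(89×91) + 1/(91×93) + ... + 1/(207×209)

Partial fractions: 1/((2k-1)(2k+1)) = (1/2)[1/(2k-1) - 1/(2k+1)]
The series telescopes:
= (1/2)[1/89 - 1/209]
= 60/18601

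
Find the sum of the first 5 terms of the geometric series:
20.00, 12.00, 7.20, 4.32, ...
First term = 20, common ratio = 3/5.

Sₙ = a(1 - rⁿ) / (1 - r)
S_5 = 20(1 - (3/5)^5) / (1 - (3/5))
S_5 = 20(1 - (243/3125)) / (2/5)
S_5 = 5764/125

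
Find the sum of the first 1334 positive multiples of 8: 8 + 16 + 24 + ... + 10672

Factor out 8: = 8(1 + 2 + ... + 1334) = 8 × n(n+1)/2
= 8 × 1334×1335/2
= 8 × 890445
= 7123560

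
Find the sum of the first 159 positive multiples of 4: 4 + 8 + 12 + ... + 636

Factor out 4: = 4(1 + 2 + ... + 159) = 4 × n(n+1)/2
= 4 × 159×160/2
= 4 × 12720
= 50880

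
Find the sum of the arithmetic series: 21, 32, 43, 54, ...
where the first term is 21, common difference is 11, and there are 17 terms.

Sₙ = n/2 × (first + last)
Last term = a + (n-1)d = 21 + (17-1)×11 = 197
S_17 = 17/2 × (21 + 197)
S_17 = 17/2 × 218 = 1853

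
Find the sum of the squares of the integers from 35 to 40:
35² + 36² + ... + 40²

Use ∑_{k=1}^{n} k² = n(n+1)(2n+1)/6, then subtract the first 34 terms.
∑_{k=1}^{40} k² = 40×41×81/6 = 22140
∑_{k=1}^{34} k² = 34×35×69/6 = 13685
∑_{k=35}^{40} k² = 22140 - 13685 = 8455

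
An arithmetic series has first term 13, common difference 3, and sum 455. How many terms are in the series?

Using S = n/2 × [2a + (n-1)d]
455 = n/2 × [2(13) + (n-1)(3)]
455 = n/2 × [26 + 3n - 3]
910 = n × [23 + 3n]
3n² + (23)n - 910 = 0
Discriminant: Δ = (23)² - 4(3)(-910) = 529 + 10920 = 11449
√Δ = 107
n = [-(23) + √Δ] / (2·3) = (-23 + 107) / 6 = 84 / 6 = 14
(The negative root is discarded since n must be a positive integer.)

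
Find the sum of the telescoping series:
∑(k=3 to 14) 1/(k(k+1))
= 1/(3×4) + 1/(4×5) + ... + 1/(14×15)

Partial fractions: 1/(k(k+1)) = 1/k - 1/(k+1)
The series telescopes:
= (1/3 - 1/4) + (1/4 - 1/5) + ... + (1/14 - 1/15)
= 1/3 - 1/15
= 4/15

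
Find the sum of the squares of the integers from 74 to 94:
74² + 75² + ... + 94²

Use ∑_{k=1}^{n} k² = n(n+1)(2n+1)/6, then subtract the first 73 terms.
∑_{k=1}^{94} k² = 94×95×189/6 = 281295
∑_{k=1}^{73} k² = 73×74×147/6 = 132349
∑_{k=74}^{94} k² = 281295 - 132349 = 148946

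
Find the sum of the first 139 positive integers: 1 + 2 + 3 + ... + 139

Formula: ∑k = n(n+1)/2
= 139×140/2
= 19460/2
= 9730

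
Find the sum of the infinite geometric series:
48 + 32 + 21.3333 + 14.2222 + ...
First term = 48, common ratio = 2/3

For |r| < 1, S = a / (1 - r)
S = 48 / (1 - (2/3))
S = 48 / (1/3)
S = 144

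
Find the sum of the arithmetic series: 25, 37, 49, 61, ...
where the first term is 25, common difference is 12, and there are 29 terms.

Sₙ = n/2 × (first + last)
Last term = a + (n-1)d = 25 + (29-1)×12 = 361
S_29 = 29/2 × (25 + 361)
S_29 = 29/2 × 386 = 5597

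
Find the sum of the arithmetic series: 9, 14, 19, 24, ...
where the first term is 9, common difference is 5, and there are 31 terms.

Sₙ = n/2 × (first + last)
Last term = a + (n-1)d = 9 + (31-1)×5 = 159
S_31 = 31/2 × (9 + 159)
S_31 = 31/2 × 168 = 2604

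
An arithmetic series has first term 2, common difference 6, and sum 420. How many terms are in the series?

Using S = n/2 × [2a + (n-1)d]
420 = n/2 × [2(2) + (n-1)(6)]
420 = n/2 × [4 + 6n - 6]
840 = n × [-2 + 6n]
6n² + (-2)n - 840 = 0
Discriminant: Δ = (-2)² - 4(6)(-840) = 4 + 20160 = 20164
√Δ = 142
n = [-(-2) + √Δ] / (2·6) = (2 + 142) / 12 = 144 / 12 = 12
(The negative root is discarded since n must be a positive integer.)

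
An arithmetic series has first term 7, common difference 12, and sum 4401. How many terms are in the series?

Using S = n/2 × [2a + (n-1)d]
4401 = n/2 × [2(7) + (n-1)(12)]
4401 = n/2 × [14 + 12n - 12]
8802 = n × [2 + 12n]
12n² + (2)n - 8802 = 0
Discriminant: Δ = (2)² - 4(12)(-8802) = 4 + 422496 = 422500
√Δ = 650
n = [-(2) + √Δ] / (2·12) = (-2 + 650) / 24 = 648 / 24 = 27
(The negative root is discarded since n must be a positive integer.)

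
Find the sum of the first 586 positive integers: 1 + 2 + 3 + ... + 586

Formula: ∑k = n(n+1)/2
= 586×587/2
= 343982/2
= 171991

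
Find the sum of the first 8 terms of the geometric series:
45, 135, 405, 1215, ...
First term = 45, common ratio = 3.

Sₙ = a(1 - rⁿ) / (1 - r)
S_8 = 45(1 - 3^8) / (1 - 3)
S_8 = 45(1 - 6561) / (-2)
S_8 = 147600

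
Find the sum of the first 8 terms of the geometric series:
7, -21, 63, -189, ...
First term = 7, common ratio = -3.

Sₙ = a(1 - rⁿ) / (1 - r)
S_8 = 7(1 - (-3)^8) / (1 - (-3))
S_8 = 7(1 - 6561) / (4)
S_8 = -11480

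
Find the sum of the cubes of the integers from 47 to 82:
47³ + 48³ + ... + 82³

Use ∑_{k=1}^{n} k³ = [n(n+1)/2]², then subtract the first 46 terms.
∑_{k=1}^{82} k³ = [82×83/2]² = 3403² = 11580409
∑_{k=1}^{46} k³ = [46×47/2]² = 1081² = 1168561
∑_{k=47}^{82} k³ = 11580409 - 1168561 = 10411848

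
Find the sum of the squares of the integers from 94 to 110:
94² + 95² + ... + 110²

Use ∑_{k=1}^{n} k² = n(n+1)(2n+1)/6, then subtract the first 93 terms.
∑_{k=1}^{110} k² = 110×111×221/6 = 449735
∑_{k=1}^{93} k² = 93×94×187/6 = 272459
∑_{k=94}^{110} k² = 449735 - 272459 = 177276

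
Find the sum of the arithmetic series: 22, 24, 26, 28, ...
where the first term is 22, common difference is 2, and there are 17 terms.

Sₙ = n/2 × (first + last)
Last term = a + (n-1)d = 22 + (17-1)×2 = 54
S_17 = 17/2 × (22 + 54)
S_17 = 17/2 × 76 = 646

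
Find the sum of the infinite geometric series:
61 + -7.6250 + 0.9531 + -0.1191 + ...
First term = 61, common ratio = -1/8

For |r| < 1, S = a / (1 - r)
S = 61 / (1 - (-1/8))
S = 61 / (9/8)
S = 488/9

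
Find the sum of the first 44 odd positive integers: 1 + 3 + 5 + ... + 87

Sum of first n odd numbers = n²
= 44²
= 1936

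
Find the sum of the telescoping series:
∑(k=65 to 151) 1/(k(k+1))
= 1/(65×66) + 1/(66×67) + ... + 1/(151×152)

Partial fractions: 1/(k(k+1)) = 1/k - 1/(k+1)
The series telescopes:
= (1/65 - 1/66) + (1/66 - 1/67) + ... + (1/151 - 1/152)
= 1/65 - 1/152
= 87/9880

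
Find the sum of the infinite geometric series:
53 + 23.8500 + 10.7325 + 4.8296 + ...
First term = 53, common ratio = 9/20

For |r| < 1, S = a / (1 - r)
S = 53 / (1 - (9/20))
S = 53 / (11/20)
S = 1060/11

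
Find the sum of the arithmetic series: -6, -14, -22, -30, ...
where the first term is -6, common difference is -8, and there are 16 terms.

Sₙ = n/2 × (first + last)
Last term = a + (n-1)d = -6 + (16-1)×(-8) = -126
S_16 = 16/2 × (-6 + (-126))
S_16 = 16/2 × (-132) = -1056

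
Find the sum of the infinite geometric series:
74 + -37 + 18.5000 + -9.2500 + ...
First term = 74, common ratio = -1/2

For |r| < 1, S = a / (1 - r)
S = 74 / (1 - (-1/2))
S = 74 / (3/2)
S = 148/3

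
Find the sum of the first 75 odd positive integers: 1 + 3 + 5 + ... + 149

Sum of first n odd numbers = n²
= 75²
= 5625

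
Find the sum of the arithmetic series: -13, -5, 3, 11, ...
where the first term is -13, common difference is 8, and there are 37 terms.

Sₙ = n/2 × (first + last)
Last term = a + (n-1)d = -13 + (37-1)×8 = 275
S_37 = 37/2 × (-13 + 275)
S_37 = 37/2 × 262 = 4847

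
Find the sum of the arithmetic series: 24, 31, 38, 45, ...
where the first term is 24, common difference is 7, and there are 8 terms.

Sₙ = n/2 × (first + last)
Last term = a + (n-1)d = 24 + (8-1)×7 = 73
S_8 = 8/2 × (24 + 73)
S_8 = 8/2 × 97 = 388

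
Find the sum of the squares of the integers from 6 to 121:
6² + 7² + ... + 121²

Use ∑_{k=1}^{n} k² = n(n+1)(2n+1)/6, then subtract the first 5 terms.
∑_{k=1}^{121} k² = 121×122×243/6 = 597861
∑_{k=1}^{5} k² = 5×6×11/6 = 55
∑_{k=6}^{121} k² = 597861 - 55 = 597806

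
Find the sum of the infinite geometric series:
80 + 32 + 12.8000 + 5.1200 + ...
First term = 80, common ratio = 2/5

For |r| < 1, S = a / (1 - r)
S = 80 / (1 - (2/5))
S = 80 / (3/5)
S = 400/3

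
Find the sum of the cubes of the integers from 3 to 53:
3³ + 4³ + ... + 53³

Use ∑_{k=1}^{n} k³ = [n(n+1)/2]², then subtract the first 2 terms.
∑_{k=1}^{53} k³ = [53×54/2]² = 1431² = 2047761
∑_{k=1}^{2} k³ = [2×3/2]² = 3² = 9
∑_{k=3}^{53} k³ = 2047761 - 9 = 2047752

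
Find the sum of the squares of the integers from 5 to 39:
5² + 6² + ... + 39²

Use ∑_{k=1}^{n} k² = n(n+1)(2n+1)/6, then subtract the first 4 terms.
∑_{k=1}^{39} k² = 39×40×79/6 = 20540
∑_{k=1}^{4} k² = 4×5×9/6 = 30
∑_{k=5}^{39} k² = 20540 - 30 = 20510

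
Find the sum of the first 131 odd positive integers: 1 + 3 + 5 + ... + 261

Sum of first n odd numbers = n²
= 131²
= 17161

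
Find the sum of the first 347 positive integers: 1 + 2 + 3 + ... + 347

Formula: ∑k = n(n+1)/2
= 347×348/2
= 120756/2
= 60378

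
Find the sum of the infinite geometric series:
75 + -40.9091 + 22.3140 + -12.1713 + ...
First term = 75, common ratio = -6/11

For |r| < 1, S = a / (1 - r)
S = 75 / (1 - (-6/11))
S = 75 / (17/11)
S = 825/17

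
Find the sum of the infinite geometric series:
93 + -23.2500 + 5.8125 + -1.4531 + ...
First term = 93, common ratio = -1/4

For |r| < 1, S = a / (1 - r)
S = 93 / (1 - (-1/4))
S = 93 / (5/4)
S = 372/5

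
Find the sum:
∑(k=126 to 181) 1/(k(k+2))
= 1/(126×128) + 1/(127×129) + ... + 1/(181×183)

Partial fractions: 1/(k(k+2)) = (1/2)[1/k - 1/(k+2)]
Telescoping leaves the first two and last two terms:
= (1/2)[1/126 + 1/127 - 1/182 - 1/183]
= 15391/6344793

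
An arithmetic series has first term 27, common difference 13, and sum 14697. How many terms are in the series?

Using S = n/2 × [2a + (n-1)d]
14697 = n/2 × [2(27) + (n-1)(13)]
14697 = n/2 × [54 + 13n - 13]
29394 = n × [41 + 13n]
13n² + (41)n - 29394 = 0
Discriminant: Δ = (41)² - 4(13)(-29394) = 1681 + 1528488 = 1530169
√Δ = 1237
n = [-(41) + √Δ] / (2·13) = (-41 + 1237) / 26 = 1196 / 26 = 46
(The negative root is discarded since n must be a positive integer.)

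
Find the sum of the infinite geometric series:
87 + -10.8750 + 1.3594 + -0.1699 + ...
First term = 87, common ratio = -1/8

For |r| < 1, S = a / (1 - r)
S = 87 / (1 - (-1/8))
S = 87 / (9/8)
S = 232/3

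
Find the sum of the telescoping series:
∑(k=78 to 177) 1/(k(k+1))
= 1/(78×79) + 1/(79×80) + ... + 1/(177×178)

Partial fractions: 1/(k(k+1)) = 1/k - 1/(k+1)
The series telescopes:
= (1/78 - 1/79) + (1/79 - 1/80) + ... + (1/177 - 1/178)
= 1/78 - 1/178
= 25/3471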